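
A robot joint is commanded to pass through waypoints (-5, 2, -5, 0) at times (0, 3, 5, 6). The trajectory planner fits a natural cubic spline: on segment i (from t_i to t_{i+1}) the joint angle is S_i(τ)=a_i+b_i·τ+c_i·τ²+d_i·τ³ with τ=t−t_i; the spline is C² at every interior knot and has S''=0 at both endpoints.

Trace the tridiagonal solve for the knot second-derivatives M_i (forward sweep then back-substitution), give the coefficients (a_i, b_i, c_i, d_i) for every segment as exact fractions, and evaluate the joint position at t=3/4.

  seg 0: a=-5 b=215/42 c=0 d=-13/42
  seg 1: a=2 b=-68/21 c=-39/14 d=223/168
  seg 2: a=-5 b=65/42 c=145/28 d=-145/84
S(3/4) = -1157/896

Δ: Δ0=7/3, Δ1=-7/2, Δ2=5
row 1: diag=10, rhs=-35; c'=1/5, d'=-7/2
row 2: denom=6−2·1/5=28/5; d'=(51−2·-7/2)/(28/5)=145/14
back: M2=145/14
back: M1=-7/2−1/5·145/14=-39/7
M: M0=0, M1=-39/7, M2=145/14, M3=0
seg 0: a=-5, c=M0/2=0, d=(M1−M0)/(6·3)=-13/42, b=Δ0−h0·(2M0+M1)/6=215/42
seg 1: a=2, c=M1/2=-39/14, d=(M2−M1)/(6·2)=223/168, b=Δ1−h1·(2M1+M2)/6=-68/21
seg 2: a=-5, c=M2/2=145/28, d=(M3−M2)/(6·1)=-145/84, b=Δ2−h2·(2M2+M3)/6=65/42
t_q=3/4 → seg 0, τ=3/4; S=-5+215/42·τ+0·τ²+-13/42·τ³=-1157/896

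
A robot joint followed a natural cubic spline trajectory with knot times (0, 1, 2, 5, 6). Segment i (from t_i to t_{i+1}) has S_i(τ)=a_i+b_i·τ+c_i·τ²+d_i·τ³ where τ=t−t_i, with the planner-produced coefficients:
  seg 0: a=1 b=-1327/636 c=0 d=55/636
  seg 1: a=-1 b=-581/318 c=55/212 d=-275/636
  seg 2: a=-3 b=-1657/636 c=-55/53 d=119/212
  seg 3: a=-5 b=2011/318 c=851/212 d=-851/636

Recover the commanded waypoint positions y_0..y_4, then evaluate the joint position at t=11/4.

y_0=1 y_1=-1 y_2=-3 y_3=-5 y_4=4
S(11/4) = -71923/13568

y_0 = S_0(0) = a_0 = 1
y_1 = S_1(0) = a_1 = -1
y_2 = S_2(0) = a_2 = -3
y_3 = S_3(0) = a_3 = -5
y_4 = S_3(1) = 4
t_q=11/4 is in segment 2 (τ=3/4); S_2(τ)=-71923/13568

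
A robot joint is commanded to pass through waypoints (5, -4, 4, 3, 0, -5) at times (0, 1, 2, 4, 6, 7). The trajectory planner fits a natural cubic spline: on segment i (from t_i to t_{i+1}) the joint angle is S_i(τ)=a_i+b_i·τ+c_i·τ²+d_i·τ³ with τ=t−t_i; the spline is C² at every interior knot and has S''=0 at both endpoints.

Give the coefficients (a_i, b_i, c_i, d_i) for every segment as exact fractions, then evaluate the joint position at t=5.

  seg 0: a=5 b=-3175/229 c=0 d=1114/229
  seg 1: a=-4 b=167/229 c=3342/229 d=-1677/229
  seg 2: a=4 b=1820/229 c=-1689/229 d=2887/1832
  seg 3: a=3 b=-1211/458 c=1905/916 d=-1381/1832
  seg 4: a=0 b=-772/229 c=-1119/458 d=373/458
S(5) = 3081/1832

Δ: Δ0=-9, Δ1=8, Δ2=-1/2, Δ3=-3/2, Δ4=-5
row 1: diag=4, rhs=102; c'=1/4, d'=51/2
row 2: denom=6−1·1/4=23/4; d'=(-51−1·51/2)/(23/4)=-306/23
row 3: denom=8−2·8/23=168/23; d'=(-6−2·-306/23)/(168/23)=79/28
row 4: denom=6−2·23/84=229/42; d'=(-21−2·79/28)/(229/42)=-1119/229
back: M4=-1119/229
back: M3=79/28−23/84·-1119/229=1905/458
back: M2=-306/23−8/23·1905/458=-3378/229
back: M1=51/2−1/4·-3378/229=6684/229
M: M0=0, M1=6684/229, M2=-3378/229, M3=1905/458, M4=-1119/229, M5=0
seg 0: a=5, c=M0/2=0, d=(M1−M0)/(6·1)=1114/229, b=Δ0−h0·(2M0+M1)/6=-3175/229
seg 1: a=-4, c=M1/2=3342/229, d=(M2−M1)/(6·1)=-1677/229, b=Δ1−h1·(2M1+M2)/6=167/229
seg 2: a=4, c=M2/2=-1689/229, d=(M3−M2)/(6·2)=2887/1832, b=Δ2−h2·(2M2+M3)/6=1820/229
seg 3: a=3, c=M3/2=1905/916, d=(M4−M3)/(6·2)=-1381/1832, b=Δ3−h3·(2M3+M4)/6=-1211/458
seg 4: a=0, c=M4/2=-1119/458, d=(M5−M4)/(6·1)=373/458, b=Δ4−h4·(2M4+M5)/6=-772/229
t_q=5 → seg 3, τ=1; S=3+-1211/458·τ+1905/916·τ²+-1381/1832·τ³=3081/1832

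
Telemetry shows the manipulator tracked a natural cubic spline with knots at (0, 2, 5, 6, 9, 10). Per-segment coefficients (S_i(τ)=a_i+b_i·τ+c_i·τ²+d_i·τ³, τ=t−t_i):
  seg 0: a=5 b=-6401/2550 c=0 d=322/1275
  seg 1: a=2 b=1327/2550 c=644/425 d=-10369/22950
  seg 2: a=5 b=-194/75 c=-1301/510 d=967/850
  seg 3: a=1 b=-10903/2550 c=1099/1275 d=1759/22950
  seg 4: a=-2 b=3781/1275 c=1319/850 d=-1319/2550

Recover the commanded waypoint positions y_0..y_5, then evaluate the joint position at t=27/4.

y_0=5 y_1=2 y_2=5 y_3=1 y_4=-2 y_5=2
S(27/4) = -91913/54400

y_0 = S_0(0) = a_0 = 5
y_1 = S_1(0) = a_1 = 2
y_2 = S_2(0) = a_2 = 5
y_3 = S_3(0) = a_3 = 1
y_4 = S_4(0) = a_4 = -2
y_5 = S_4(1) = 2
t_q=27/4 is in segment 3 (τ=3/4); S_3(τ)=-91913/54400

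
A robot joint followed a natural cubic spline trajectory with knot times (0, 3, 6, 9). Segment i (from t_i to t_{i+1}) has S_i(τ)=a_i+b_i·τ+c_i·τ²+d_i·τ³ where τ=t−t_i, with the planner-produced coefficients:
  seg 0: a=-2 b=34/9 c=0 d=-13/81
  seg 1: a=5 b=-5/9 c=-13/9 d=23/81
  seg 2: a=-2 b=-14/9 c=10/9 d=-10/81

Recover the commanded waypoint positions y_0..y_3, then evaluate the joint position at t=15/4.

y_0 = S_0(0) = a_0 = -2
y_1 = S_1(0) = a_1 = 5
y_2 = S_2(0) = a_2 = -2
y_3 = S_2(3) = 0
t_q=15/4 is in segment 1 (τ=3/4); S_1(τ)=249/64

y_0=-2 y_1=5 y_2=-2 y_3=0
S(15/4) = 249/64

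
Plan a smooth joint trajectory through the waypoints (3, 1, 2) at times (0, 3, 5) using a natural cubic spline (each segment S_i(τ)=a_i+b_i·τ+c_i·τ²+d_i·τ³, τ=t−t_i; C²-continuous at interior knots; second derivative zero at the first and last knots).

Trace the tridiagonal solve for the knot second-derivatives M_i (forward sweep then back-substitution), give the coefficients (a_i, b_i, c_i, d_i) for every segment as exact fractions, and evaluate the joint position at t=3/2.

  seg 0: a=3 b=-61/60 c=0 d=7/180
  seg 1: a=1 b=1/30 c=7/20 d=-7/120
S(3/2) = 257/160

Δ: Δ0=-2/3, Δ1=1/2
row 1: diag=10, rhs=7; c'=1/5, d'=7/10
back: M1=7/10
M: M0=0, M1=7/10, M2=0
seg 0: a=3, c=M0/2=0, d=(M1−M0)/(6·3)=7/180, b=Δ0−h0·(2M0+M1)/6=-61/60
seg 1: a=1, c=M1/2=7/20, d=(M2−M1)/(6·2)=-7/120, b=Δ1−h1·(2M1+M2)/6=1/30
t_q=3/2 → seg 0, τ=3/2; S=3+-61/60·τ+0·τ²+7/180·τ³=257/160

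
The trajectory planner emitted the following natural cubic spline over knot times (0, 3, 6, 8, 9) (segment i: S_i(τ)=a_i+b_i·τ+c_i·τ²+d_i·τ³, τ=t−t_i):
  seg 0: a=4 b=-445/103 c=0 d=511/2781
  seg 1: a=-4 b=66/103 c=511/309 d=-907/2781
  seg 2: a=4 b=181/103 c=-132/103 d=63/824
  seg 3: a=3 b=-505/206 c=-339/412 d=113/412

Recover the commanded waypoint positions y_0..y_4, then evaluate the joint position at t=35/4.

y_0 = S_0(0) = a_0 = 4
y_1 = S_1(0) = a_1 = -4
y_2 = S_2(0) = a_2 = 4
y_3 = S_3(0) = a_3 = 3
y_4 = S_3(1) = 0
t_q=35/4 is in segment 3 (τ=3/4); S_3(τ)=21471/26368

y_0=4 y_1=-4 y_2=4 y_3=3 y_4=0
S(35/4) = 21471/26368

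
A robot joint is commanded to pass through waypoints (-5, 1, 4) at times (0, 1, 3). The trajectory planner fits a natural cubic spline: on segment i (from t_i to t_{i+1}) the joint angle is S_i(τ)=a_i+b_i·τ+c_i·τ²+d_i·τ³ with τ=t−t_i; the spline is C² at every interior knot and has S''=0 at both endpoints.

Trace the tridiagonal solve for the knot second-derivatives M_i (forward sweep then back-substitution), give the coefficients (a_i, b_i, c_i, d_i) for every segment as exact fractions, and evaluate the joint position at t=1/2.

  seg 0: a=-5 b=27/4 c=0 d=-3/4
  seg 1: a=1 b=9/2 c=-9/4 d=3/8
S(1/2) = -55/32

Δ: Δ0=6, Δ1=3/2
row 1: diag=6, rhs=-27; c'=1/3, d'=-9/2
back: M1=-9/2
M: M0=0, M1=-9/2, M2=0
seg 0: a=-5, c=M0/2=0, d=(M1−M0)/(6·1)=-3/4, b=Δ0−h0·(2M0+M1)/6=27/4
seg 1: a=1, c=M1/2=-9/4, d=(M2−M1)/(6·2)=3/8, b=Δ1−h1·(2M1+M2)/6=9/2
t_q=1/2 → seg 0, τ=1/2; S=-5+27/4·τ+0·τ²+-3/4·τ³=-55/32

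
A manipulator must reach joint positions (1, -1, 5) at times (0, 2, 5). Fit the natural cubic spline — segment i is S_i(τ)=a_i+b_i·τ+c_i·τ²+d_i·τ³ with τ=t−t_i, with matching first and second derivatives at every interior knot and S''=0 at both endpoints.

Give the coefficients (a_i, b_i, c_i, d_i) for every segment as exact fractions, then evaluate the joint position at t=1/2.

Δ: Δ0=-1, Δ1=2
row 1: diag=10, rhs=18; c'=3/10, d'=9/5
back: M1=9/5
M: M0=0, M1=9/5, M2=0
seg 0: a=1, c=M0/2=0, d=(M1−M0)/(6·2)=3/20, b=Δ0−h0·(2M0+M1)/6=-8/5
seg 1: a=-1, c=M1/2=9/10, d=(M2−M1)/(6·3)=-1/10, b=Δ1−h1·(2M1+M2)/6=1/5
t_q=1/2 → seg 0, τ=1/2; S=1+-8/5·τ+0·τ²+3/20·τ³=7/32

  seg 0: a=1 b=-8/5 c=0 d=3/20
  seg 1: a=-1 b=1/5 c=9/10 d=-1/10
S(1/2) = 7/32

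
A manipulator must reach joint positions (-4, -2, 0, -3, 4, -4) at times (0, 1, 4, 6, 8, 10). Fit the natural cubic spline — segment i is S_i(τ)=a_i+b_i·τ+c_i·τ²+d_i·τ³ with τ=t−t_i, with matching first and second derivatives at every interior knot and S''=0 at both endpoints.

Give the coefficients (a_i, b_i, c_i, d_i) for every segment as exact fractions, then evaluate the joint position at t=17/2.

  seg 0: a=-4 b=862/429 c=0 d=-4/429
  seg 1: a=-2 b=850/429 c=-4/143 d=-16/117
  seg 2: a=0 b=-62/33 c=-180/143 d=2485/3432
  seg 3: a=-3 b=1523/858 c=1765/572 d=-3815/3432
  seg 4: a=4 b=334/429 c=-1025/286 d=1025/1716
S(17/2) = 16327/4576

Δ: Δ0=2, Δ1=2/3, Δ2=-3/2, Δ3=7/2, Δ4=-4
row 1: diag=8, rhs=-8; c'=3/8, d'=-1
row 2: denom=10−3·3/8=71/8; d'=(-13−3·-1)/(71/8)=-80/71
row 3: denom=8−2·16/71=536/71; d'=(30−2·-80/71)/(536/71)=1145/268
row 4: denom=8−2·71/268=1001/134; d'=(-45−2·1145/268)/(1001/134)=-1025/143
back: M4=-1025/143
back: M3=1145/268−71/268·-1025/143=1765/286
back: M2=-80/71−16/71·1765/286=-360/143
back: M1=-1−3/8·-360/143=-8/143
M: M0=0, M1=-8/143, M2=-360/143, M3=1765/286, M4=-1025/143, M5=0
seg 0: a=-4, c=M0/2=0, d=(M1−M0)/(6·1)=-4/429, b=Δ0−h0·(2M0+M1)/6=862/429
seg 1: a=-2, c=M1/2=-4/143, d=(M2−M1)/(6·3)=-16/117, b=Δ1−h1·(2M1+M2)/6=850/429
seg 2: a=0, c=M2/2=-180/143, d=(M3−M2)/(6·2)=2485/3432, b=Δ2−h2·(2M2+M3)/6=-62/33
seg 3: a=-3, c=M3/2=1765/572, d=(M4−M3)/(6·2)=-3815/3432, b=Δ3−h3·(2M3+M4)/6=1523/858
seg 4: a=4, c=M4/2=-1025/286, d=(M5−M4)/(6·2)=1025/1716, b=Δ4−h4·(2M4+M5)/6=334/429
t_q=17/2 → seg 4, τ=1/2; S=4+334/429·τ+-1025/286·τ²+1025/1716·τ³=16327/4576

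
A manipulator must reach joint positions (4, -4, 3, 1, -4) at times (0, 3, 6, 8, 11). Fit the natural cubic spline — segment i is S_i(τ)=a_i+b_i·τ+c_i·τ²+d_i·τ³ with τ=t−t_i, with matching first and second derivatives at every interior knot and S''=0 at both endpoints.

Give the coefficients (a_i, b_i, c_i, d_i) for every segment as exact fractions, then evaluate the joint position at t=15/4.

  seg 0: a=4 b=-760/177 c=0 d=32/177
  seg 1: a=-4 b=104/177 c=96/59 d=-185/531
  seg 2: a=3 b=167/177 c=-89/59 d=95/354
  seg 3: a=1 b=-331/177 c=6/59 d=-2/177
S(15/4) = -10539/3776

Δ: Δ0=-8/3, Δ1=7/3, Δ2=-1, Δ3=-5/3
row 1: diag=12, rhs=30; c'=1/4, d'=5/2
row 2: denom=10−3·1/4=37/4; d'=(-20−3·5/2)/(37/4)=-110/37
row 3: denom=10−2·8/37=354/37; d'=(-4−2·-110/37)/(354/37)=12/59
back: M3=12/59
back: M2=-110/37−8/37·12/59=-178/59
back: M1=5/2−1/4·-178/59=192/59
M: M0=0, M1=192/59, M2=-178/59, M3=12/59, M4=0
seg 0: a=4, c=M0/2=0, d=(M1−M0)/(6·3)=32/177, b=Δ0−h0·(2M0+M1)/6=-760/177
seg 1: a=-4, c=M1/2=96/59, d=(M2−M1)/(6·3)=-185/531, b=Δ1−h1·(2M1+M2)/6=104/177
seg 2: a=3, c=M2/2=-89/59, d=(M3−M2)/(6·2)=95/354, b=Δ2−h2·(2M2+M3)/6=167/177
seg 3: a=1, c=M3/2=6/59, d=(M4−M3)/(6·3)=-2/177, b=Δ3−h3·(2M3+M4)/6=-331/177
t_q=15/4 → seg 1, τ=3/4; S=-4+104/177·τ+96/59·τ²+-185/531·τ³=-10539/3776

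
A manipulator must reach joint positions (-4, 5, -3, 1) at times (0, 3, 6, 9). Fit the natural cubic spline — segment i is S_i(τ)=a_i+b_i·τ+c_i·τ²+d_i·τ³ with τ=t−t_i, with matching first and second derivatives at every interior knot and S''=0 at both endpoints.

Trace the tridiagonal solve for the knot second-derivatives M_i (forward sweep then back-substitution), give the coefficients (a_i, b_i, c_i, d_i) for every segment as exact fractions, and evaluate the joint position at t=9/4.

  seg 0: a=-4 b=43/9 c=0 d=-16/81
  seg 1: a=5 b=-5/9 c=-16/9 d=29/81
  seg 2: a=-3 b=-14/9 c=13/9 d=-13/81
S(9/4) = 9/2

Δ: Δ0=3, Δ1=-8/3, Δ2=4/3
row 1: diag=12, rhs=-34; c'=1/4, d'=-17/6
row 2: denom=12−3·1/4=45/4; d'=(24−3·-17/6)/(45/4)=26/9
back: M2=26/9
back: M1=-17/6−1/4·26/9=-32/9
M: M0=0, M1=-32/9, M2=26/9, M3=0
seg 0: a=-4, c=M0/2=0, d=(M1−M0)/(6·3)=-16/81, b=Δ0−h0·(2M0+M1)/6=43/9
seg 1: a=5, c=M1/2=-16/9, d=(M2−M1)/(6·3)=29/81, b=Δ1−h1·(2M1+M2)/6=-5/9
seg 2: a=-3, c=M2/2=13/9, d=(M3−M2)/(6·3)=-13/81, b=Δ2−h2·(2M2+M3)/6=-14/9
t_q=9/4 → seg 0, τ=9/4; S=-4+43/9·τ+0·τ²+-16/81·τ³=9/2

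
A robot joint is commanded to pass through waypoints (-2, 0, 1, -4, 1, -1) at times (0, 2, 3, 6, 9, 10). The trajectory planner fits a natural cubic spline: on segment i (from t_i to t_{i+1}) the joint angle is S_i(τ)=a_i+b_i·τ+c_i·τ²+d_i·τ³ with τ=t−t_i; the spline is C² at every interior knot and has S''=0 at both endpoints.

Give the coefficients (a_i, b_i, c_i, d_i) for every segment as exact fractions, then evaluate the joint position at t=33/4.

  seg 0: a=-2 b=43/53 c=0 d=5/106
  seg 1: a=0 b=73/53 c=15/53 d=-35/53
  seg 2: a=1 b=-2/53 c=-90/53 d=551/1431
  seg 3: a=-4 b=9/53 c=281/159 d=-605/1431
  seg 4: a=1 b=-34/53 c=-108/53 d=36/53
S(33/4) = 1741/3392

Δ: Δ0=1, Δ1=1, Δ2=-5/3, Δ3=5/3, Δ4=-2
row 1: diag=6, rhs=0; c'=1/6, d'=0
row 2: denom=8−1·1/6=47/6; d'=(-16−1·0)/(47/6)=-96/47
row 3: denom=12−3·18/47=510/47; d'=(20−3·-96/47)/(510/47)=614/255
row 4: denom=8−3·47/170=1219/170; d'=(-22−3·614/255)/(1219/170)=-216/53
back: M4=-216/53
back: M3=614/255−47/170·-216/53=562/159
back: M2=-96/47−18/47·562/159=-180/53
back: M1=0−1/6·-180/53=30/53
M: M0=0, M1=30/53, M2=-180/53, M3=562/159, M4=-216/53, M5=0
seg 0: a=-2, c=M0/2=0, d=(M1−M0)/(6·2)=5/106, b=Δ0−h0·(2M0+M1)/6=43/53
seg 1: a=0, c=M1/2=15/53, d=(M2−M1)/(6·1)=-35/53, b=Δ1−h1·(2M1+M2)/6=73/53
seg 2: a=1, c=M2/2=-90/53, d=(M3−M2)/(6·3)=551/1431, b=Δ2−h2·(2M2+M3)/6=-2/53
seg 3: a=-4, c=M3/2=281/159, d=(M4−M3)/(6·3)=-605/1431, b=Δ3−h3·(2M3+M4)/6=9/53
seg 4: a=1, c=M4/2=-108/53, d=(M5−M4)/(6·1)=36/53, b=Δ4−h4·(2M4+M5)/6=-34/53
t_q=33/4 → seg 3, τ=9/4; S=-4+9/53·τ+281/159·τ²+-605/1431·τ³=1741/3392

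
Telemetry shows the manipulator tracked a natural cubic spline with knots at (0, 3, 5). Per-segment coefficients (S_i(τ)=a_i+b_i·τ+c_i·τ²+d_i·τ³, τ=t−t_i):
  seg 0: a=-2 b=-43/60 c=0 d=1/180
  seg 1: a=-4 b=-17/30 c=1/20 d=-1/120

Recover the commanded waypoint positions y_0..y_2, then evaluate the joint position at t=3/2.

y_0=-2 y_1=-4 y_2=-5
S(3/2) = -489/160

y_0 = S_0(0) = a_0 = -2
y_1 = S_1(0) = a_1 = -4
y_2 = S_1(2) = -5
t_q=3/2 is in segment 0 (τ=3/2); S_0(τ)=-489/160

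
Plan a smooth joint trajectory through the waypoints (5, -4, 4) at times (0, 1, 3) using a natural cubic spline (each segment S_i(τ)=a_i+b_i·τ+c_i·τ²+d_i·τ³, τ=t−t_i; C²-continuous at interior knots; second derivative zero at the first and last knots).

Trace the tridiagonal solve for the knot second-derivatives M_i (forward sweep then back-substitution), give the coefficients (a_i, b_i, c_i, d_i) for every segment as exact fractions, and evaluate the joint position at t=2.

Δ: Δ0=-9, Δ1=4
row 1: diag=6, rhs=78; c'=1/3, d'=13
back: M1=13
M: M0=0, M1=13, M2=0
seg 0: a=5, c=M0/2=0, d=(M1−M0)/(6·1)=13/6, b=Δ0−h0·(2M0+M1)/6=-67/6
seg 1: a=-4, c=M1/2=13/2, d=(M2−M1)/(6·2)=-13/12, b=Δ1−h1·(2M1+M2)/6=-14/3
t_q=2 → seg 1, τ=1; S=-4+-14/3·τ+13/2·τ²+-13/12·τ³=-13/4

  seg 0: a=5 b=-67/6 c=0 d=13/6
  seg 1: a=-4 b=-14/3 c=13/2 d=-13/12
S(2) = -13/4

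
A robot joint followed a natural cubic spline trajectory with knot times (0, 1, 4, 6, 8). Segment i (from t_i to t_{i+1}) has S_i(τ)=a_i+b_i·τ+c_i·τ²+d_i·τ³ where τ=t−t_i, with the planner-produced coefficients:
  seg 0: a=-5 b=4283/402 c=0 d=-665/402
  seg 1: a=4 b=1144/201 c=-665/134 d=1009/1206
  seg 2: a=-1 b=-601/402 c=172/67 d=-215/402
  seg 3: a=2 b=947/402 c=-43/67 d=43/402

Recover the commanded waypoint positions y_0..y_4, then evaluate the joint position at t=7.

y_0=-5 y_1=4 y_2=-1 y_3=2 y_4=5
S(7) = 256/67

y_0 = S_0(0) = a_0 = -5
y_1 = S_1(0) = a_1 = 4
y_2 = S_2(0) = a_2 = -1
y_3 = S_3(0) = a_3 = 2
y_4 = S_3(2) = 5
t_q=7 is in segment 3 (τ=1); S_3(τ)=256/67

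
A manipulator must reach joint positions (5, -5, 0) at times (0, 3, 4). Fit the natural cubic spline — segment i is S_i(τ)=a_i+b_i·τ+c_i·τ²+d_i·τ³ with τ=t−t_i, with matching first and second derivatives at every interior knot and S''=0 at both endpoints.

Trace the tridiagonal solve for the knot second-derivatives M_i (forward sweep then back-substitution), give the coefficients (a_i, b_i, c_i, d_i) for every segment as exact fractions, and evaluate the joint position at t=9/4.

  seg 0: a=5 b=-155/24 c=0 d=25/72
  seg 1: a=-5 b=35/12 c=25/8 d=-25/24
S(9/4) = -2855/512

Δ: Δ0=-10/3, Δ1=5
row 1: diag=8, rhs=50; c'=1/8, d'=25/4
back: M1=25/4
M: M0=0, M1=25/4, M2=0
seg 0: a=5, c=M0/2=0, d=(M1−M0)/(6·3)=25/72, b=Δ0−h0·(2M0+M1)/6=-155/24
seg 1: a=-5, c=M1/2=25/8, d=(M2−M1)/(6·1)=-25/24, b=Δ1−h1·(2M1+M2)/6=35/12
t_q=9/4 → seg 0, τ=9/4; S=5+-155/24·τ+0·τ²+25/72·τ³=-2855/512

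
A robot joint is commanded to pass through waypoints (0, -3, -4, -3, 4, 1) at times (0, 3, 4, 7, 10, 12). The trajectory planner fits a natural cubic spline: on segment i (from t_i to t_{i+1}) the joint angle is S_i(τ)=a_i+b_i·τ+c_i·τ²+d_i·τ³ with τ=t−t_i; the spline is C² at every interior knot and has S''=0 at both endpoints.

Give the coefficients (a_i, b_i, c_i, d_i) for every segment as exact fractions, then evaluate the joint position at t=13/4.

  seg 0: a=0 b=-4075/4182 c=0 d=-107/37638
  seg 1: a=-3 b=-2198/2091 c=-107/4182 d=107/1394
  seg 2: a=-4 b=-3647/4182 c=428/2091 d=2473/37638
  seg 3: a=-3 b=262/123 c=3329/4182 d=-9137/37638
  seg 4: a=4 b=1471/4182 c=-968/697 d=484/2091
S(13/4) = -291129/89216

Δ: Δ0=-1, Δ1=-1, Δ2=1/3, Δ3=7/3, Δ4=-3/2
row 1: diag=8, rhs=0; c'=1/8, d'=0
row 2: denom=8−1·1/8=63/8; d'=(8−1·0)/(63/8)=64/63
row 3: denom=12−3·8/21=76/7; d'=(12−3·64/63)/(76/7)=47/57
row 4: denom=10−3·21/76=697/76; d'=(-23−3·47/57)/(697/76)=-1936/697
back: M4=-1936/697
back: M3=47/57−21/76·-1936/697=3329/2091
back: M2=64/63−8/21·3329/2091=856/2091
back: M1=0−1/8·856/2091=-107/2091
M: M0=0, M1=-107/2091, M2=856/2091, M3=3329/2091, M4=-1936/697, M5=0
seg 0: a=0, c=M0/2=0, d=(M1−M0)/(6·3)=-107/37638, b=Δ0−h0·(2M0+M1)/6=-4075/4182
seg 1: a=-3, c=M1/2=-107/4182, d=(M2−M1)/(6·1)=107/1394, b=Δ1−h1·(2M1+M2)/6=-2198/2091
seg 2: a=-4, c=M2/2=428/2091, d=(M3−M2)/(6·3)=2473/37638, b=Δ2−h2·(2M2+M3)/6=-3647/4182
seg 3: a=-3, c=M3/2=3329/4182, d=(M4−M3)/(6·3)=-9137/37638, b=Δ3−h3·(2M3+M4)/6=262/123
seg 4: a=4, c=M4/2=-968/697, d=(M5−M4)/(6·2)=484/2091, b=Δ4−h4·(2M4+M5)/6=1471/4182
t_q=13/4 → seg 1, τ=1/4; S=-3+-2198/2091·τ+-107/4182·τ²+107/1394·τ³=-291129/89216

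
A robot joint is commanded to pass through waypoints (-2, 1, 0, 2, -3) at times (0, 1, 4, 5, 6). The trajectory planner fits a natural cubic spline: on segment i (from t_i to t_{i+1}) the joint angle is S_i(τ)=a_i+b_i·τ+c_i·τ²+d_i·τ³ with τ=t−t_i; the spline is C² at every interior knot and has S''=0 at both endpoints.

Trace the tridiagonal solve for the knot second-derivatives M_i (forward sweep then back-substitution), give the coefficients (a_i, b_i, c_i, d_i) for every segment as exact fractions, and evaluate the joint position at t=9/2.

Δ: Δ0=3, Δ1=-1/3, Δ2=2, Δ3=-5
row 1: diag=8, rhs=-20; c'=3/8, d'=-5/2
row 2: denom=8−3·3/8=55/8; d'=(14−3·-5/2)/(55/8)=172/55
row 3: denom=4−1·8/55=212/55; d'=(-42−1·172/55)/(212/55)=-1241/106
back: M3=-1241/106
back: M2=172/55−8/55·-1241/106=256/53
back: M1=-5/2−3/8·256/53=-457/106
M: M0=0, M1=-457/106, M2=256/53, M3=-1241/106, M4=0
seg 0: a=-2, c=M0/2=0, d=(M1−M0)/(6·1)=-457/636, b=Δ0−h0·(2M0+M1)/6=2365/636
seg 1: a=1, c=M1/2=-457/212, d=(M2−M1)/(6·3)=323/636, b=Δ1−h1·(2M1+M2)/6=497/318
seg 2: a=0, c=M2/2=128/53, d=(M3−M2)/(6·1)=-1753/636, b=Δ2−h2·(2M2+M3)/6=1489/636
seg 3: a=2, c=M3/2=-1241/212, d=(M4−M3)/(6·1)=1241/636, b=Δ3−h3·(2M3+M4)/6=-349/318
t_q=9/2 → seg 2, τ=1/2; S=0+1489/636·τ+128/53·τ²+-1753/636·τ³=2425/1696

  seg 0: a=-2 b=2365/636 c=0 d=-457/636
  seg 1: a=1 b=497/318 c=-457/212 d=323/636
  seg 2: a=0 b=1489/636 c=128/53 d=-1753/636
  seg 3: a=2 b=-349/318 c=-1241/212 d=1241/636
S(9/2) = 2425/1696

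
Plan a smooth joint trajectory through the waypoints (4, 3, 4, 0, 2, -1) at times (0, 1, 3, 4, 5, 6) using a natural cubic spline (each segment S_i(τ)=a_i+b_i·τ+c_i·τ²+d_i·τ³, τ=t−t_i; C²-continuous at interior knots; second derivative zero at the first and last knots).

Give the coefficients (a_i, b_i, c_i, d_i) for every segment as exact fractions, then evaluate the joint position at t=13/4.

Δ: Δ0=-1, Δ1=1/2, Δ2=-4, Δ3=2, Δ4=-3
row 1: diag=6, rhs=9; c'=1/3, d'=3/2
row 2: denom=6−2·1/3=16/3; d'=(-27−2·3/2)/(16/3)=-45/8
row 3: denom=4−1·3/16=61/16; d'=(36−1·-45/8)/(61/16)=666/61
row 4: denom=4−1·16/61=228/61; d'=(-30−1·666/61)/(228/61)=-208/19
back: M4=-208/19
back: M3=666/61−16/61·-208/19=262/19
back: M2=-45/8−3/16·262/19=-156/19
back: M1=3/2−1/3·-156/19=161/38
M: M0=0, M1=161/38, M2=-156/19, M3=262/19, M4=-208/19, M5=0
seg 0: a=4, c=M0/2=0, d=(M1−M0)/(6·1)=161/228, b=Δ0−h0·(2M0+M1)/6=-389/228
seg 1: a=3, c=M1/2=161/76, d=(M2−M1)/(6·2)=-473/456, b=Δ1−h1·(2M1+M2)/6=47/114
seg 2: a=4, c=M2/2=-78/19, d=(M3−M2)/(6·1)=11/3, b=Δ2−h2·(2M2+M3)/6=-203/57
seg 3: a=0, c=M3/2=131/19, d=(M4−M3)/(6·1)=-235/57, b=Δ3−h3·(2M3+M4)/6=-44/57
seg 4: a=2, c=M4/2=-104/19, d=(M5−M4)/(6·1)=104/57, b=Δ4−h4·(2M4+M5)/6=37/57
t_q=13/4 → seg 2, τ=1/4; S=4+-203/57·τ+-78/19·τ²+11/3·τ³=3539/1216

  seg 0: a=4 b=-389/228 c=0 d=161/228
  seg 1: a=3 b=47/114 c=161/76 d=-473/456
  seg 2: a=4 b=-203/57 c=-78/19 d=11/3
  seg 3: a=0 b=-44/57 c=131/19 d=-235/57
  seg 4: a=2 b=37/57 c=-104/19 d=104/57
S(13/4) = 3539/1216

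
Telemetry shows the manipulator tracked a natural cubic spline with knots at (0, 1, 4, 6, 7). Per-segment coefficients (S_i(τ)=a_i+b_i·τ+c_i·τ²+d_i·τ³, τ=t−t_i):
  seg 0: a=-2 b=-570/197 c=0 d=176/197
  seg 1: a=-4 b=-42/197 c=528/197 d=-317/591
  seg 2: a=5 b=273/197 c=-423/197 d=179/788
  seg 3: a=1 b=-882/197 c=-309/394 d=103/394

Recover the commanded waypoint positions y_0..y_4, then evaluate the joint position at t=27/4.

y_0=-2 y_1=-4 y_2=5 y_3=1 y_4=-4
S(27/4) = -67799/25216

y_0 = S_0(0) = a_0 = -2
y_1 = S_1(0) = a_1 = -4
y_2 = S_2(0) = a_2 = 5
y_3 = S_3(0) = a_3 = 1
y_4 = S_3(1) = -4
t_q=27/4 is in segment 3 (τ=3/4); S_3(τ)=-67799/25216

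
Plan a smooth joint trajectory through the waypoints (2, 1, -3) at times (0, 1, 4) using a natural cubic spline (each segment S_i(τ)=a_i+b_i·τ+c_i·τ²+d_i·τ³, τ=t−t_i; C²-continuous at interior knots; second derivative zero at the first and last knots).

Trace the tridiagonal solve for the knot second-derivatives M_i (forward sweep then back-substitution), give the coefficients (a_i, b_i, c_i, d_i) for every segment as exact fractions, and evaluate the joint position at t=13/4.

Δ: Δ0=-1, Δ1=-4/3
row 1: diag=8, rhs=-2; c'=3/8, d'=-1/4
back: M1=-1/4
M: M0=0, M1=-1/4, M2=0
seg 0: a=2, c=M0/2=0, d=(M1−M0)/(6·1)=-1/24, b=Δ0−h0·(2M0+M1)/6=-23/24
seg 1: a=1, c=M1/2=-1/8, d=(M2−M1)/(6·3)=1/72, b=Δ1−h1·(2M1+M2)/6=-13/12
t_q=13/4 → seg 1, τ=9/4; S=1+-13/12·τ+-1/8·τ²+1/72·τ³=-979/512

  seg 0: a=2 b=-23/24 c=0 d=-1/24
  seg 1: a=1 b=-13/12 c=-1/8 d=1/72
S(13/4) = -979/512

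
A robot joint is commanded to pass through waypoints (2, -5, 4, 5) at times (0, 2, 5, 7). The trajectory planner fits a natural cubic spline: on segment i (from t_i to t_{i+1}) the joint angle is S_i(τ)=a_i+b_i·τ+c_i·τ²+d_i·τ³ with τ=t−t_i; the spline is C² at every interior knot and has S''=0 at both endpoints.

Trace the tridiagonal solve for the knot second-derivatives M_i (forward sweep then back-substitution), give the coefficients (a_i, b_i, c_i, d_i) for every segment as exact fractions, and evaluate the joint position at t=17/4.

  seg 0: a=2 b=-927/182 c=0 d=145/364
  seg 1: a=-5 b=-57/182 c=435/182 d=-3/7
  seg 2: a=4 b=447/182 c=-267/182 d=89/364
S(17/4) = 8815/5824

Δ: Δ0=-7/2, Δ1=3, Δ2=1/2
row 1: diag=10, rhs=39; c'=3/10, d'=39/10
row 2: denom=10−3·3/10=91/10; d'=(-15−3·39/10)/(91/10)=-267/91
back: M2=-267/91
back: M1=39/10−3/10·-267/91=435/91
M: M0=0, M1=435/91, M2=-267/91, M3=0
seg 0: a=2, c=M0/2=0, d=(M1−M0)/(6·2)=145/364, b=Δ0−h0·(2M0+M1)/6=-927/182
seg 1: a=-5, c=M1/2=435/182, d=(M2−M1)/(6·3)=-3/7, b=Δ1−h1·(2M1+M2)/6=-57/182
seg 2: a=4, c=M2/2=-267/182, d=(M3−M2)/(6·2)=89/364, b=Δ2−h2·(2M2+M3)/6=447/182
t_q=17/4 → seg 1, τ=9/4; S=-5+-57/182·τ+435/182·τ²+-3/7·τ³=8815/5824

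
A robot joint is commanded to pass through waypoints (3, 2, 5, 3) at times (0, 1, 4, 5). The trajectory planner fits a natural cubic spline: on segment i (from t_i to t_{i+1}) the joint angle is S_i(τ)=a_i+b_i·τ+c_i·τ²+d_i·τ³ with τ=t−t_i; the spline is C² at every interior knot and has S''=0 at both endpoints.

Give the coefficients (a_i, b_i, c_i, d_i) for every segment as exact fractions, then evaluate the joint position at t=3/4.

  seg 0: a=3 b=-16/11 c=0 d=5/11
  seg 1: a=2 b=-1/11 c=15/11 d=-1/3
  seg 2: a=5 b=-10/11 c=-18/11 d=6/11
S(3/4) = 1479/704

Δ: Δ0=-1, Δ1=1, Δ2=-2
row 1: diag=8, rhs=12; c'=3/8, d'=3/2
row 2: denom=8−3·3/8=55/8; d'=(-18−3·3/2)/(55/8)=-36/11
back: M2=-36/11
back: M1=3/2−3/8·-36/11=30/11
M: M0=0, M1=30/11, M2=-36/11, M3=0
seg 0: a=3, c=M0/2=0, d=(M1−M0)/(6·1)=5/11, b=Δ0−h0·(2M0+M1)/6=-16/11
seg 1: a=2, c=M1/2=15/11, d=(M2−M1)/(6·3)=-1/3, b=Δ1−h1·(2M1+M2)/6=-1/11
seg 2: a=5, c=M2/2=-18/11, d=(M3−M2)/(6·1)=6/11, b=Δ2−h2·(2M2+M3)/6=-10/11
t_q=3/4 → seg 0, τ=3/4; S=3+-16/11·τ+0·τ²+5/11·τ³=1479/704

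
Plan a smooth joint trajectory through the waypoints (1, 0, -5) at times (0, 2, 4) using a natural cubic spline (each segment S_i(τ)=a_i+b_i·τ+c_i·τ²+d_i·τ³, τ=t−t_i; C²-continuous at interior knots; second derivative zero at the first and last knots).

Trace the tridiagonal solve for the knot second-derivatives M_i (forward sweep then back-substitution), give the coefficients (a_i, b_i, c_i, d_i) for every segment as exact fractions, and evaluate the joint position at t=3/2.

  seg 0: a=1 b=0 c=0 d=-1/8
  seg 1: a=0 b=-3/2 c=-3/4 d=1/8
S(3/2) = 37/64

Δ: Δ0=-1/2, Δ1=-5/2
row 1: diag=8, rhs=-12; c'=1/4, d'=-3/2
back: M1=-3/2
M: M0=0, M1=-3/2, M2=0
seg 0: a=1, c=M0/2=0, d=(M1−M0)/(6·2)=-1/8, b=Δ0−h0·(2M0+M1)/6=0
seg 1: a=0, c=M1/2=-3/4, d=(M2−M1)/(6·2)=1/8, b=Δ1−h1·(2M1+M2)/6=-3/2
t_q=3/2 → seg 0, τ=3/2; S=1+0·τ+0·τ²+-1/8·τ³=37/64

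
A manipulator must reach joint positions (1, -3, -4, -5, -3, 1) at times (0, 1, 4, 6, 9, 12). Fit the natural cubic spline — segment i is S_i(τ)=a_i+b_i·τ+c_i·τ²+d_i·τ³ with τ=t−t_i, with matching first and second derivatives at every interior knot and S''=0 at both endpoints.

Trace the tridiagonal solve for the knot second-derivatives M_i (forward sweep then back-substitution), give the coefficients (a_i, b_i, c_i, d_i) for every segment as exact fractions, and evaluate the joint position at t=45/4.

Δ: Δ0=-4, Δ1=-1/3, Δ2=-1/2, Δ3=2/3, Δ4=4/3
row 1: diag=8, rhs=22; c'=3/8, d'=11/4
row 2: denom=10−3·3/8=71/8; d'=(-1−3·11/4)/(71/8)=-74/71
row 3: denom=10−2·16/71=678/71; d'=(7−2·-74/71)/(678/71)=215/226
row 4: denom=12−3·71/226=2499/226; d'=(4−3·215/226)/(2499/226)=37/357
back: M4=37/357
back: M3=215/226−71/226·37/357=328/357
back: M2=-74/71−16/71·328/357=-446/357
back: M1=11/4−3/8·-446/357=383/119
M: M0=0, M1=383/119, M2=-446/357, M3=328/357, M4=37/357, M5=0
seg 0: a=1, c=M0/2=0, d=(M1−M0)/(6·1)=383/714, b=Δ0−h0·(2M0+M1)/6=-3239/714
seg 1: a=-3, c=M1/2=383/238, d=(M2−M1)/(6·3)=-1595/6426, b=Δ1−h1·(2M1+M2)/6=-1045/357
seg 2: a=-4, c=M2/2=-223/357, d=(M3−M2)/(6·2)=43/238, b=Δ2−h2·(2M2+M3)/6=19/714
seg 3: a=-5, c=M3/2=164/357, d=(M4−M3)/(6·3)=-97/2142, b=Δ3−h3·(2M3+M4)/6=-31/102
seg 4: a=-3, c=M4/2=37/714, d=(M5−M4)/(6·3)=-37/6426, b=Δ4−h4·(2M4+M5)/6=439/357
t_q=45/4 → seg 4, τ=9/4; S=-3+439/357·τ+37/714·τ²+-37/6426·τ³=-555/15232

  seg 0: a=1 b=-3239/714 c=0 d=383/714
  seg 1: a=-3 b=-1045/357 c=383/238 d=-1595/6426
  seg 2: a=-4 b=19/714 c=-223/357 d=43/238
  seg 3: a=-5 b=-31/102 c=164/357 d=-97/2142
  seg 4: a=-3 b=439/357 c=37/714 d=-37/6426
S(45/4) = -555/15232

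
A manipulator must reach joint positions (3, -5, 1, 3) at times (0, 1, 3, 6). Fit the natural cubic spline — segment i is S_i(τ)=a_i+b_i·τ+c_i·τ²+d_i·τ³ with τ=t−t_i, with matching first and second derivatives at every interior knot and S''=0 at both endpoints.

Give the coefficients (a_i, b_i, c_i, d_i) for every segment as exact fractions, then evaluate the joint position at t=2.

  seg 0: a=3 b=-211/21 c=0 d=43/21
  seg 1: a=-5 b=-82/21 c=43/7 d=-113/84
  seg 2: a=1 b=95/21 c=-27/14 d=3/14
S(2) = -115/28

Δ: Δ0=-8, Δ1=3, Δ2=2/3
row 1: diag=6, rhs=66; c'=1/3, d'=11
row 2: denom=10−2·1/3=28/3; d'=(-14−2·11)/(28/3)=-27/7
back: M2=-27/7
back: M1=11−1/3·-27/7=86/7
M: M0=0, M1=86/7, M2=-27/7, M3=0
seg 0: a=3, c=M0/2=0, d=(M1−M0)/(6·1)=43/21, b=Δ0−h0·(2M0+M1)/6=-211/21
seg 1: a=-5, c=M1/2=43/7, d=(M2−M1)/(6·2)=-113/84, b=Δ1−h1·(2M1+M2)/6=-82/21
seg 2: a=1, c=M2/2=-27/14, d=(M3−M2)/(6·3)=3/14, b=Δ2−h2·(2M2+M3)/6=95/21
t_q=2 → seg 1, τ=1; S=-5+-82/21·τ+43/7·τ²+-113/84·τ³=-115/28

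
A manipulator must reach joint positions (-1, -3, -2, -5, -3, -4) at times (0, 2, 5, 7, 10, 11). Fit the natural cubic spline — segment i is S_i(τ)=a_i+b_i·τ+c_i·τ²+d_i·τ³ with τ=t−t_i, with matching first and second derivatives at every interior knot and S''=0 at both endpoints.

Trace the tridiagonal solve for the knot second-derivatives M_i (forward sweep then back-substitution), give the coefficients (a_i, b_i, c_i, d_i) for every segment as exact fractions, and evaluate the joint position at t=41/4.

Δ: Δ0=-1, Δ1=1/3, Δ2=-3/2, Δ3=2/3, Δ4=-1
row 1: diag=10, rhs=8; c'=3/10, d'=4/5
row 2: denom=10−3·3/10=91/10; d'=(-11−3·4/5)/(91/10)=-134/91
row 3: denom=10−2·20/91=870/91; d'=(13−2·-134/91)/(870/91)=1451/870
row 4: denom=8−3·91/290=2047/290; d'=(-10−3·1451/870)/(2047/290)=-4351/2047
back: M4=-4351/2047
back: M3=1451/870−91/290·-4351/2047=14338/6141
back: M2=-134/91−20/91·14338/6141=-12194/6141
back: M1=4/5−3/10·-12194/6141=2857/2047
M: M0=0, M1=2857/2047, M2=-12194/6141, M3=14338/6141, M4=-4351/2047, M5=0
seg 0: a=-1, c=M0/2=0, d=(M1−M0)/(6·2)=2857/24564, b=Δ0−h0·(2M0+M1)/6=-8998/6141
seg 1: a=-3, c=M1/2=2857/4094, d=(M2−M1)/(6·3)=-20765/110538, b=Δ1−h1·(2M1+M2)/6=-427/6141
seg 2: a=-2, c=M2/2=-6097/6141, d=(M3−M2)/(6·2)=737/2047, b=Δ2−h2·(2M2+M3)/6=-11723/12282
seg 3: a=-5, c=M3/2=7169/6141, d=(M4−M3)/(6·3)=-27391/110538, b=Δ3−h3·(2M3+M4)/6=-7435/12282
seg 4: a=-3, c=M4/2=-4351/4094, d=(M5−M4)/(6·1)=4351/12282, b=Δ4−h4·(2M4+M5)/6=-1790/6141
t_q=41/4 → seg 4, τ=1/4; S=-3+-1790/6141·τ+-4351/4094·τ²+4351/12282·τ³=-821095/262016

  seg 0: a=-1 b=-8998/6141 c=0 d=2857/24564
  seg 1: a=-3 b=-427/6141 c=2857/4094 d=-20765/110538
  seg 2: a=-2 b=-11723/12282 c=-6097/6141 d=737/2047
  seg 3: a=-5 b=-7435/12282 c=7169/6141 d=-27391/110538
  seg 4: a=-3 b=-1790/6141 c=-4351/4094 d=4351/12282
S(41/4) = -821095/262016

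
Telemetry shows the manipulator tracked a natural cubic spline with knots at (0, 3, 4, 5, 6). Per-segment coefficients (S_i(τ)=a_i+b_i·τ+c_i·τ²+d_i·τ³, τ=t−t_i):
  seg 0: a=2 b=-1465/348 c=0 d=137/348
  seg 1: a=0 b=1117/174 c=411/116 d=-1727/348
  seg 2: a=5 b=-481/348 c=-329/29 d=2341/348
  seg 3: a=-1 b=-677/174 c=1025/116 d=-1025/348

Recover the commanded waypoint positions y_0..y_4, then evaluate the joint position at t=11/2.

y_0=2 y_1=0 y_2=5 y_3=-1 y_4=1
S(11/2) = -1025/928

y_0 = S_0(0) = a_0 = 2
y_1 = S_1(0) = a_1 = 0
y_2 = S_2(0) = a_2 = 5
y_3 = S_3(0) = a_3 = -1
y_4 = S_3(1) = 1
t_q=11/2 is in segment 3 (τ=1/2); S_3(τ)=-1025/928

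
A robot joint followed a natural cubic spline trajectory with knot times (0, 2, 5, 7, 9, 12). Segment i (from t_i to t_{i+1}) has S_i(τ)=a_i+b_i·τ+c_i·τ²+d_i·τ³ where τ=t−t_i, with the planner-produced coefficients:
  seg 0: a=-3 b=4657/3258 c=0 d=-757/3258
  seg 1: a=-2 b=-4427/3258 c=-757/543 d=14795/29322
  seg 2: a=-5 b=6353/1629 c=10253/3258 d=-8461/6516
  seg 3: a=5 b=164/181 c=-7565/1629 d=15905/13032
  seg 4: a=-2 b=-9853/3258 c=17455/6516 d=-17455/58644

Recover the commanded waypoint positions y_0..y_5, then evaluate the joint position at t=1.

y_0=-3 y_1=-2 y_2=-5 y_3=5 y_4=-2 y_5=5
S(1) = -979/543

y_0 = S_0(0) = a_0 = -3
y_1 = S_1(0) = a_1 = -2
y_2 = S_2(0) = a_2 = -5
y_3 = S_3(0) = a_3 = 5
y_4 = S_4(0) = a_4 = -2
y_5 = S_4(3) = 5
t_q=1 is in segment 0 (τ=1); S_0(τ)=-979/543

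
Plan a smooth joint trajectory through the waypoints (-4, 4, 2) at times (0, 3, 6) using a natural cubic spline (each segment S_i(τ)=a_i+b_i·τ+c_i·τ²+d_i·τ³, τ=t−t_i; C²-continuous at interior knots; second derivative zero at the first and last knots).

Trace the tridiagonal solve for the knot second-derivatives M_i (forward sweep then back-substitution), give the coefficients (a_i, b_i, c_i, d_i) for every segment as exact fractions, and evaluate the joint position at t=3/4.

  seg 0: a=-4 b=7/2 c=0 d=-5/54
  seg 1: a=4 b=1 c=-5/6 d=5/54
S(3/4) = -181/128

Δ: Δ0=8/3, Δ1=-2/3
row 1: diag=12, rhs=-20; c'=1/4, d'=-5/3
back: M1=-5/3
M: M0=0, M1=-5/3, M2=0
seg 0: a=-4, c=M0/2=0, d=(M1−M0)/(6·3)=-5/54, b=Δ0−h0·(2M0+M1)/6=7/2
seg 1: a=4, c=M1/2=-5/6, d=(M2−M1)/(6·3)=5/54, b=Δ1−h1·(2M1+M2)/6=1
t_q=3/4 → seg 0, τ=3/4; S=-4+7/2·τ+0·τ²+-5/54·τ³=-181/128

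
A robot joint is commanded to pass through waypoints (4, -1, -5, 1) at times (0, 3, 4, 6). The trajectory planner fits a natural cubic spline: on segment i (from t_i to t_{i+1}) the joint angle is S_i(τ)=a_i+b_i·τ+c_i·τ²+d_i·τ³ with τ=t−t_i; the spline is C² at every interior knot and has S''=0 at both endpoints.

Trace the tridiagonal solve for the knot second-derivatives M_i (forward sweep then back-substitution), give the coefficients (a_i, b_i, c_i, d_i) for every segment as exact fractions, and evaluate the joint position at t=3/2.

  seg 0: a=4 b=-46/141 c=0 d=-7/47
  seg 1: a=-1 b=-613/141 c=-63/47 d=238/141
  seg 2: a=-5 b=-277/141 c=175/47 d=-175/282
S(3/2) = 1131/376

Δ: Δ0=-5/3, Δ1=-4, Δ2=3
row 1: diag=8, rhs=-14; c'=1/8, d'=-7/4
row 2: denom=6−1·1/8=47/8; d'=(42−1·-7/4)/(47/8)=350/47
back: M2=350/47
back: M1=-7/4−1/8·350/47=-126/47
M: M0=0, M1=-126/47, M2=350/47, M3=0
seg 0: a=4, c=M0/2=0, d=(M1−M0)/(6·3)=-7/47, b=Δ0−h0·(2M0+M1)/6=-46/141
seg 1: a=-1, c=M1/2=-63/47, d=(M2−M1)/(6·1)=238/141, b=Δ1−h1·(2M1+M2)/6=-613/141
seg 2: a=-5, c=M2/2=175/47, d=(M3−M2)/(6·2)=-175/282, b=Δ2−h2·(2M2+M3)/6=-277/141
t_q=3/2 → seg 0, τ=3/2; S=4+-46/141·τ+0·τ²+-7/47·τ³=1131/376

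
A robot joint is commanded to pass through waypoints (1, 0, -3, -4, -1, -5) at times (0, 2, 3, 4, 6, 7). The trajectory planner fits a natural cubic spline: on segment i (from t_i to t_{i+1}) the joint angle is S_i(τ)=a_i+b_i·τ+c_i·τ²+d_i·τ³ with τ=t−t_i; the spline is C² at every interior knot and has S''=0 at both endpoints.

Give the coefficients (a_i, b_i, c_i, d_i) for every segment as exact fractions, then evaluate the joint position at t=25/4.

  seg 0: a=1 b=12/25 c=0 d=-49/200
  seg 1: a=0 b=-123/50 c=-147/100 d=93/100
  seg 2: a=-3 b=-261/100 c=33/25 d=29/100
  seg 3: a=-4 b=9/10 c=219/100 d=-189/200
  seg 4: a=-1 b=-42/25 c=-87/25 d=29/25
S(25/4) = -2591/1600

Δ: Δ0=-1/2, Δ1=-3, Δ2=-1, Δ3=3/2, Δ4=-4
row 1: diag=6, rhs=-15; c'=1/6, d'=-5/2
row 2: denom=4−1·1/6=23/6; d'=(12−1·-5/2)/(23/6)=87/23
row 3: denom=6−1·6/23=132/23; d'=(15−1·87/23)/(132/23)=43/22
row 4: denom=6−2·23/66=175/33; d'=(-33−2·43/22)/(175/33)=-174/25
back: M4=-174/25
back: M3=43/22−23/66·-174/25=219/50
back: M2=87/23−6/23·219/50=66/25
back: M1=-5/2−1/6·66/25=-147/50
M: M0=0, M1=-147/50, M2=66/25, M3=219/50, M4=-174/25, M5=0
seg 0: a=1, c=M0/2=0, d=(M1−M0)/(6·2)=-49/200, b=Δ0−h0·(2M0+M1)/6=12/25
seg 1: a=0, c=M1/2=-147/100, d=(M2−M1)/(6·1)=93/100, b=Δ1−h1·(2M1+M2)/6=-123/50
seg 2: a=-3, c=M2/2=33/25, d=(M3−M2)/(6·1)=29/100, b=Δ2−h2·(2M2+M3)/6=-261/100
seg 3: a=-4, c=M3/2=219/100, d=(M4−M3)/(6·2)=-189/200, b=Δ3−h3·(2M3+M4)/6=9/10
seg 4: a=-1, c=M4/2=-87/25, d=(M5−M4)/(6·1)=29/25, b=Δ4−h4·(2M4+M5)/6=-42/25
t_q=25/4 → seg 4, τ=1/4; S=-1+-42/25·τ+-87/25·τ²+29/25·τ³=-2591/1600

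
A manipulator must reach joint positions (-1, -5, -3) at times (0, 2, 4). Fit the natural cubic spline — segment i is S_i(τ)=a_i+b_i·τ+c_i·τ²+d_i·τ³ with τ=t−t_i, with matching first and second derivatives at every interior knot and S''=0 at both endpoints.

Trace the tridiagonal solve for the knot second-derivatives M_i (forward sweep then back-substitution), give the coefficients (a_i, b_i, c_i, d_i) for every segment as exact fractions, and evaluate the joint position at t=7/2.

Δ: Δ0=-2, Δ1=1
row 1: diag=8, rhs=18; c'=1/4, d'=9/4
back: M1=9/4
M: M0=0, M1=9/4, M2=0
seg 0: a=-1, c=M0/2=0, d=(M1−M0)/(6·2)=3/16, b=Δ0−h0·(2M0+M1)/6=-11/4
seg 1: a=-5, c=M1/2=9/8, d=(M2−M1)/(6·2)=-3/16, b=Δ1−h1·(2M1+M2)/6=-1/2
t_q=7/2 → seg 1, τ=3/2; S=-5+-1/2·τ+9/8·τ²+-3/16·τ³=-493/128

  seg 0: a=-1 b=-11/4 c=0 d=3/16
  seg 1: a=-5 b=-1/2 c=9/8 d=-3/16
S(7/2) = -493/128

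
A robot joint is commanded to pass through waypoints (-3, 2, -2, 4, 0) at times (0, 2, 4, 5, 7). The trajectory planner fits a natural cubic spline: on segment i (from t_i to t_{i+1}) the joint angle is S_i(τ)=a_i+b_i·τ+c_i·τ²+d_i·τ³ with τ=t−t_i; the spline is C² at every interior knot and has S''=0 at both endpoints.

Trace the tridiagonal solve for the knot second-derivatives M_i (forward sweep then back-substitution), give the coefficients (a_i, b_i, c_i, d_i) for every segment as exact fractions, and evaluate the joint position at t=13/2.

Δ: Δ0=5/2, Δ1=-2, Δ2=6, Δ3=-2
row 1: diag=8, rhs=-27; c'=1/4, d'=-27/8
row 2: denom=6−2·1/4=11/2; d'=(48−2·-27/8)/(11/2)=219/22
row 3: denom=6−1·2/11=64/11; d'=(-48−1·219/22)/(64/11)=-1275/128
back: M3=-1275/128
back: M2=219/22−2/11·-1275/128=753/64
back: M1=-27/8−1/4·753/64=-1617/256
M: M0=0, M1=-1617/256, M2=753/64, M3=-1275/128, M4=0
seg 0: a=-3, c=M0/2=0, d=(M1−M0)/(6·2)=-539/1024, b=Δ0−h0·(2M0+M1)/6=1179/256
seg 1: a=2, c=M1/2=-1617/512, d=(M2−M1)/(6·2)=1543/1024, b=Δ1−h1·(2M1+M2)/6=-219/128
seg 2: a=-2, c=M2/2=753/128, d=(M3−M2)/(6·1)=-927/256, b=Δ2−h2·(2M2+M3)/6=957/256
seg 3: a=4, c=M3/2=-1275/256, d=(M4−M3)/(6·2)=425/512, b=Δ3−h3·(2M3+M4)/6=297/64
t_q=13/2 → seg 3, τ=3/2; S=4+297/64·τ+-1275/256·τ²+425/512·τ³=10471/4096

  seg 0: a=-3 b=1179/256 c=0 d=-539/1024
  seg 1: a=2 b=-219/128 c=-1617/512 d=1543/1024
  seg 2: a=-2 b=957/256 c=753/128 d=-927/256
  seg 3: a=4 b=297/64 c=-1275/256 d=425/512
S(13/2) = 10471/4096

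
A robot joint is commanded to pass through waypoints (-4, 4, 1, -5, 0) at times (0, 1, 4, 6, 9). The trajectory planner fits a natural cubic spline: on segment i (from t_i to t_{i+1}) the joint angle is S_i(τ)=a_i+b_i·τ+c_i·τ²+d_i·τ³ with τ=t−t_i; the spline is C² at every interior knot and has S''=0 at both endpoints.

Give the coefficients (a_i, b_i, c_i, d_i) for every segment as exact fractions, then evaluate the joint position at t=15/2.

  seg 0: a=-4 b=3100/339 c=0 d=-388/339
  seg 1: a=4 b=1936/339 c=-388/113 d=1217/3051
  seg 2: a=1 b=-1397/339 c=53/339 d=137/678
  seg 3: a=-5 b=-121/113 c=464/339 d=-464/3051
S(15/2) = -913/226

Δ: Δ0=8, Δ1=-1, Δ2=-3, Δ3=5/3
row 1: diag=8, rhs=-54; c'=3/8, d'=-27/4
row 2: denom=10−3·3/8=71/8; d'=(-12−3·-27/4)/(71/8)=66/71
row 3: denom=10−2·16/71=678/71; d'=(28−2·66/71)/(678/71)=928/339
back: M3=928/339
back: M2=66/71−16/71·928/339=106/339
back: M1=-27/4−3/8·106/339=-776/113
M: M0=0, M1=-776/113, M2=106/339, M3=928/339, M4=0
seg 0: a=-4, c=M0/2=0, d=(M1−M0)/(6·1)=-388/339, b=Δ0−h0·(2M0+M1)/6=3100/339
seg 1: a=4, c=M1/2=-388/113, d=(M2−M1)/(6·3)=1217/3051, b=Δ1−h1·(2M1+M2)/6=1936/339
seg 2: a=1, c=M2/2=53/339, d=(M3−M2)/(6·2)=137/678, b=Δ2−h2·(2M2+M3)/6=-1397/339
seg 3: a=-5, c=M3/2=464/339, d=(M4−M3)/(6·3)=-464/3051, b=Δ3−h3·(2M3+M4)/6=-121/113
t_q=15/2 → seg 3, τ=3/2; S=-5+-121/113·τ+464/339·τ²+-464/3051·τ³=-913/226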